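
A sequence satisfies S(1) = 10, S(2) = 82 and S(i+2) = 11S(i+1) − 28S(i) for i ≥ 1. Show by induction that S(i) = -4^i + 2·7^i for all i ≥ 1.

Base cases: S(1) = 10 and -4^1 + 2·7^1 = 10; S(2) = 82 and -4^2 + 2·7^2 = 82.
Assume S(j) = -4^j + 2·7^j for all 1 ≤ j ≤ k, where k ≥ 2.
Then S(k+1) = 11S(k) − 28S(k−1) = 11·(-4^k + 2·7^k) − 28·(-4^{k−1} + 2·7^{k−1}) = -(11·4 − 28)4^{k−1} + 2·(11·7 − 28)7^{k−1} = -16·4^{k−1} + 98·7^{k−1} = -4^{k+1} + 2·7^{k+1}.
So the formula holds for k+1, and by strong induction S(i) = -4^i + 2·7^i for all i ≥ 1.

S(i) = -4^i + 2·7^i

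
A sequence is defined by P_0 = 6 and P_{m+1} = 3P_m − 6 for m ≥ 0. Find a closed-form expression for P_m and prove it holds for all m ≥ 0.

Claim: P_m = 3^{m+1} + 3.

Base case: P_0 = 6, and 3^{0+1} + 3 = 3 + 3 = 6.
Assume P_j = 3^{j+1} + 3 for some j ≥ 0.
Then P_{j+1} = 3P_j − 6 = 3·(3^{j+1} + 3) − 6 = 3^{j+2} + 9 − 6 = 3^{j+2} + 3.
By induction, P_m = 3^{m+1} + 3 for all m ≥ 0.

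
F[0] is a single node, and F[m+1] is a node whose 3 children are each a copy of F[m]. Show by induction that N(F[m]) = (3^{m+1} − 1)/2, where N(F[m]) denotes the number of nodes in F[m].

Base case: N(F[0]) = 1, and (3^{0+1} − 1)/2 = 1.
Assume N(F[r]) = (3^{r+1} − 1)/2.
Then N(F[r+1]) = 1 + 3N(F[r]) = 1 + 3·(3^{r+1} − 1)/2 = 1 + (3^{r+2} − 3)/2 = (2 + 3^{r+2} − 3)/2 = (3^{r+2} − 1)/2.
This completes the inductive step, so N(F[m]) = (3^{m+1} − 1)/2 for all m ≥ 0.

N(F[m]) = (3^{m+1} − 1)/2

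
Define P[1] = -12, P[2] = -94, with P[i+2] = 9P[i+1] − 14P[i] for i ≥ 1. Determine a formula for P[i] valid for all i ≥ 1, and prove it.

Claim: P[i] = 2^i − 2·7^i.

Base cases: P[1] = -12 and 2^1 − 2·7^1 = -12; P[2] = -94 and 2^2 − 2·7^2 = -94.
Assume P[j] = 2^j − 2·7^j for all 1 ≤ j ≤ r, where r ≥ 2.
Then P[r+1] = 9P[r] − 14P[r−1] = 9·(2^r − 2·7^r) − 14·(2^{r−1} − 2·7^{r−1}) = (9·2 − 14)2^{r−1} − 2·(9·7 − 14)7^{r−1} = 4·2^{r−1} − 98·7^{r−1} = 2^{r+1} − 2·7^{r+1}.
By strong induction, P[i] = 2^i − 2·7^i for all i ≥ 1.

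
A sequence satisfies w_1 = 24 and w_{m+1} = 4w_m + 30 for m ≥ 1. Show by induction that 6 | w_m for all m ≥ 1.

Base case: w_1 = 24 = 6·4, so 6 | w_1.
Assume 6 | w_j, so w_j = 6t for some integer t.
Then w_{j+1} = 4w_j + 30 = 4·(6t) + 30 = 6(4t + 5), so 6 | w_{j+1}.
This completes the inductive step, so 6 | w_m for all m ≥ 1.

6 | w_m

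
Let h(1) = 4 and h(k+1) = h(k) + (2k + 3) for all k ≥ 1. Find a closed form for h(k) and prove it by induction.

Claim: h(k) = k^2 + 2k + 1.

Base case: h(1) = 4, and 1^2 + 2·1 + 1 = 4.
Assume h(j) = j^2 + 2j + 1.
Then h(j+1) = h(j) + (2j + 3) = (j^2 + 2j + 1) + (2j + 3) = j^2 + 4j + 4,
and (j+1)^2 + 2·(j+1) + 1 = j^2 + 4j + 4.
Hence h(k) = k^2 + 2k + 1 for every k ≥ 1, by induction.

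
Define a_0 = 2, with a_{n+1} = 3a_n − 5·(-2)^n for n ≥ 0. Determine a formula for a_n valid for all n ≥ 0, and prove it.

Claim: a_n = 3^n + (-2)^n.

Base case: a_0 = 2, and 3^0 + (-2)^0 = 1 + 1 = 2.
Assume a_m = 3^m + (-2)^m for some m ≥ 0.
Then a_{m+1} = 3a_m − 5·(-2)^m = 3·(3^m + (-2)^m) − 5·(-2)^m = 3^{m+1} + 3·(-2)^m − 5·(-2)^m = 3^{m+1} − 2·(-2)^m = 3^{m+1} + (-2)^{m+1}.
By induction, a_n = 3^n + (-2)^n for all n ≥ 0.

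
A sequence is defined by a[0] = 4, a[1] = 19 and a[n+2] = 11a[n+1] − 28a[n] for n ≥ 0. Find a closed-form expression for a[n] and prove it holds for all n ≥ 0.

Claim: a[n] = 3·4^n + 7^n.

Base cases: a[0] = 4 and 3·4^0 + 7^0 = 4; a[1] = 19 and 3·4^1 + 7^1 = 19.
Assume a[j] = 3·4^j + 7^j for all 0 ≤ j ≤ r, where r ≥ 1.
Then a[r+1] = 11a[r] − 28a[r−1] = 11·(3·4^r + 7^r) − 28·(3·4^{r−1} + 7^{r−1}) = 3·(11·4 − 28)4^{r−1} + (11·7 − 28)7^{r−1} = 48·4^{r−1} + 49·7^{r−1} = 3·4^{r+1} + 7^{r+1}.
So the formula holds for r+1, and by strong induction a[n] = 3·4^n + 7^n for all n ≥ 0.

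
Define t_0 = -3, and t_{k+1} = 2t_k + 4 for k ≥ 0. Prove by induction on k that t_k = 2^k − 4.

Base case: t_0 = -3, and 2^0 − 4 = 1 − 4 = -3.
Assume t_j = 2^j − 4 for some j ≥ 0.
Then t_{j+1} = 2t_j + 4 = 2·(2^j − 4) + 4 = 2^{j+1} − 8 + 4 = 2^{j+1} − 4.
So the formula holds for j+1, and by induction t_k = 2^k − 4 for all k ≥ 0.

t_k = 2^k − 4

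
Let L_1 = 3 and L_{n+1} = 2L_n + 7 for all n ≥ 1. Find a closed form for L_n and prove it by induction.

Claim: L_n = 5·2^n − 7.

Base case: L_1 = 3, and 5·2^1 − 7 = 10 − 7 = 3.
Assume L_m = 5·2^m − 7 for some m ≥ 1.
Then L_{m+1} = 2L_m + 7 = 2·(5·2^m − 7) + 7 = 10·2^m − 14 + 7 = 5·2^{m+1} − 7.
This completes the inductive step, so L_n = 5·2^n − 7 for all n ≥ 1.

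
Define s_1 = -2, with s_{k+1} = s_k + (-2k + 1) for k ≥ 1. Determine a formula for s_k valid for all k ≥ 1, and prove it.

Claim: s_k = -k^2 + 2k − 3.

Base case: s_1 = -2, and -1^2 + 2·1 − 3 = -2.
Assume s_j = -j^2 + 2j − 3.
Then s_{j+1} = s_j + (-2j + 1) = (-j^2 + 2j − 3) + (-2j + 1) = -j^2 − 2,
and -(j+1)^2 + 2·(j+1) − 3 = -j^2 − 2.
Hence s_k = -k^2 + 2k − 3 for every k ≥ 1, by induction.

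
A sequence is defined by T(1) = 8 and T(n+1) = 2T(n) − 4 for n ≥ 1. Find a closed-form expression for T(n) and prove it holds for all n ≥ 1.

Claim: T(n) = 2^{n+1} + 4.

Base case: T(1) = 8, and 2^{1+1} + 4 = 4 + 4 = 8.
Assume T(m) = 2^{m+1} + 4 for some m ≥ 1.
Then T(m+1) = 2T(m) − 4 = 2·(2^{m+1} + 4) − 4 = 2^{m+2} + 8 − 4 = 2^{m+2} + 4.
So the formula holds for m+1, and by induction T(n) = 2^{n+1} + 4 for all n ≥ 1.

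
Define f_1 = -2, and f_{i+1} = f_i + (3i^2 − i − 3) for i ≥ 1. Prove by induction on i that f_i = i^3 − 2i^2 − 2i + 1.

Base case: f_1 = -2, and 1^3 − 2·1^2 − 2·1 + 1 = -2.
Assume f_r = r^3 − 2r^2 − 2r + 1.
Then f_{r+1} = f_r + (3r^2 − r − 3) = (r^3 − 2r^2 − 2r + 1) + (3r^2 − r − 3) = r^3 + r^2 − 3r − 2,
and (r+1)^3 − 2·(r+1)^2 − 2·(r+1) + 1 = r^3 + r^2 − 3r − 2.
Hence f_i = i^3 − 2i^2 − 2i + 1 for every i ≥ 1, by induction.

f_i = i^3 − 2i^2 − 2i + 1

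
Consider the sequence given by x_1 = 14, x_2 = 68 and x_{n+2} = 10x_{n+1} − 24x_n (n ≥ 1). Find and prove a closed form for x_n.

Claim: x_n = 6^n + 2·4^n.

Base cases: x_1 = 14 and 6^1 + 2·4^1 = 14; x_2 = 68 and 6^2 + 2·4^2 = 68.
Assume x_j = 6^j + 2·4^j for all 1 ≤ j ≤ r, where r ≥ 2.
Then x_{r+1} = 10x_r − 24x_{r−1} = 10·(6^r + 2·4^r) − 24·(6^{r−1} + 2·4^{r−1}) = (10·6 − 24)6^{r−1} + 2·(10·4 − 24)4^{r−1} = 36·6^{r−1} + 32·4^{r−1} = 6^{r+1} + 2·4^{r+1}.
This completes the inductive step, so x_n = 6^n + 2·4^n for all n ≥ 1.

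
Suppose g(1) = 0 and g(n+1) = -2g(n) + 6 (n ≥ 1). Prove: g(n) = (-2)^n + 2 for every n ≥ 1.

Base case: g(1) = 0, and (-2)^1 + 2 = -2 + 2 = 0.
Assume g(j) = (-2)^j + 2 for some j ≥ 1.
Then g(j+1) = -2g(j) + 6 = -2·((-2)^j + 2) + 6 = -2·(-2)^j − 4 + 6 = (-2)^{j+1} + 2.
Hence g(n) = (-2)^n + 2 for every n ≥ 1, by induction.

g(n) = (-2)^n + 2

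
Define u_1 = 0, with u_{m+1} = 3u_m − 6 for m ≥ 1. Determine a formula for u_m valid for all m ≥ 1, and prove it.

Claim: u_m = -3^m + 3.

Base case: u_1 = 0, and -3^1 + 3 = -3 + 3 = 0.
Assume u_k = -3^k + 3 for some k ≥ 1.
Then u_{k+1} = 3u_k − 6 = 3·(-3^k + 3) − 6 = -3^{k+1} + 9 − 6 = -3^{k+1} + 3.
Hence u_m = -3^m + 3 for every m ≥ 1, by induction.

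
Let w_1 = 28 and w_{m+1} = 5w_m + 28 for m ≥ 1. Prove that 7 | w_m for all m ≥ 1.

Base case: w_1 = 28 = 7·4, so 7 | w_1.
Assume 7 | w_k, so w_k = 7t for some integer t.
Then w_{k+1} = 5w_k + 28 = 5·(7t) + 28 = 7(5t + 4), so 7 | w_{k+1}.
So the property holds for k+1, and by induction 7 | w_m for all m ≥ 1.

7 | w_m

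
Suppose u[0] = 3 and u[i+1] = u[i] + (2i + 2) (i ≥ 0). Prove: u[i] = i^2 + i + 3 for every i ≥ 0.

Base case: u[0] = 3, and 0^2 + 0 + 3 = 3.
Assume u[m] = m^2 + m + 3.
Then u[m+1] = u[m] + (2m + 2) = (m^2 + m + 3) + (2m + 2) = m^2 + 3m + 5,
and (m+1)^2 + (m+1) + 3 = m^2 + 3m + 5.
Hence u[i] = i^2 + i + 3 for every i ≥ 0, by induction.

u[i] = i^2 + i + 3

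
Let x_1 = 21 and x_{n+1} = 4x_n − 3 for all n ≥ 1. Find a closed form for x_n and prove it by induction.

Claim: x_n = 5·4^n + 1.

Base case: x_1 = 21, and 5·4^1 + 1 = 20 + 1 = 21.
Assume x_k = 5·4^k + 1 for some k ≥ 1.
Then x_{k+1} = 4x_k − 3 = 4·(5·4^k + 1) − 3 = 20·4^k + 4 − 3 = 5·4^{k+1} + 1.
This completes the inductive step, so x_n = 5·4^n + 1 for all n ≥ 1.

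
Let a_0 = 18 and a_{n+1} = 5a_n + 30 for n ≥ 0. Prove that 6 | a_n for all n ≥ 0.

Base case: a_0 = 18 = 6·3, so 6 | a_0.
Assume 6 | a_m, so a_m = 6t for some integer t.
Then a_{m+1} = 5a_m + 30 = 5·(6t) + 30 = 6(5t + 5), so 6 | a_{m+1}.
This completes the inductive step, so 6 | a_n for all n ≥ 0.

6 | a_n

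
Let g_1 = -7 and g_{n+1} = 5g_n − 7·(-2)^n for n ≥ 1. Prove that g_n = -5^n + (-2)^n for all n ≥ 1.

Base case: g_1 = -7, and -5^1 + (-2)^1 = -5 − 2 = -7.
Assume g_r = -5^r + (-2)^r for some r ≥ 1.
Then g_{r+1} = 5g_r − 7·(-2)^r = 5·(-5^r + (-2)^r) − 7·(-2)^r = -5^{r+1} + 5·(-2)^r − 7·(-2)^r = -5^{r+1} − 2·(-2)^r = -5^{r+1} + (-2)^{r+1}.
So the formula holds for r+1, and by induction g_n = -5^n + (-2)^n for all n ≥ 1.

g_n = -5^n + (-2)^n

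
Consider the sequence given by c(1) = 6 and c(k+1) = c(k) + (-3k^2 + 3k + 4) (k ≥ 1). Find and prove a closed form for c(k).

Claim: c(k) = -k^3 + 3k^2 + 2k + 2.

Base case: c(1) = 6, and -1^3 + 3·1^2 + 2·1 + 2 = 6.
Assume c(j) = -j^3 + 3j^2 + 2j + 2.
Then c(j+1) = c(j) + (-3j^2 + 3j + 4) = (-j^3 + 3j^2 + 2j + 2) + (-3j^2 + 3j + 4) = -j^3 + 5j + 6,
and -(j+1)^3 + 3·(j+1)^2 + 2·(j+1) + 2 = -j^3 + 5j + 6.
This completes the inductive step, so c(k) = -k^3 + 3k^2 + 2k + 2 for all k ≥ 1.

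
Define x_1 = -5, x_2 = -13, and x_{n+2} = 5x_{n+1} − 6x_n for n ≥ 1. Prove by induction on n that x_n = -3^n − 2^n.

Base cases: x_1 = -5 and -3^1 − 2^1 = -5; x_2 = -13 and -3^2 − 2^2 = -13.
Assume x_j = -3^j − 2^j for all 1 ≤ j ≤ r, where r ≥ 2.
Then x_{r+1} = 5x_r − 6x_{r−1} = 5·(-3^r − 2^r) − 6·(-3^{r−1} − 2^{r−1}) = -(5·3 − 6)3^{r−1} − (5·2 − 6)2^{r−1} = -9·3^{r−1} − 4·2^{r−1} = -3^{r+1} − 2^{r+1}.
So the formula holds for r+1, and by strong induction x_n = -3^n − 2^n for all n ≥ 1.

x_n = -3^n − 2^n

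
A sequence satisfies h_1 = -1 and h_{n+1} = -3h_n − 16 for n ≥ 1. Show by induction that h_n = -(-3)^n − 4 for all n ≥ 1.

Base case: h_1 = -1, and -(-3)^1 − 4 = 3 − 4 = -1.
Assume h_k = -(-3)^k − 4 for some k ≥ 1.
Then h_{k+1} = -3h_k − 16 = -3·(-(-3)^k − 4) − 16 = 3·(-3)^k + 12 − 16 = -(-3)^{k+1} − 4.
This completes the inductive step, so h_n = -(-3)^n − 4 for all n ≥ 1.

h_n = -(-3)^n − 4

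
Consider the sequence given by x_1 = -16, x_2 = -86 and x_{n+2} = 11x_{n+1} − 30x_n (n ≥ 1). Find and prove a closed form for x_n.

Claim: x_n = -6^n − 2·5^n.

Base cases: x_1 = -16 and -6^1 − 2·5^1 = -16; x_2 = -86 and -6^2 − 2·5^2 = -86.
Assume x_j = -6^j − 2·5^j for all 1 ≤ j ≤ k, where k ≥ 2.
Then x_{k+1} = 11x_k − 30x_{k−1} = 11·(-6^k − 2·5^k) − 30·(-6^{k−1} − 2·5^{k−1}) = -(11·6 − 30)6^{k−1} − 2·(11·5 − 30)5^{k−1} = -36·6^{k−1} − 50·5^{k−1} = -6^{k+1} − 2·5^{k+1}.
So the formula holds for k+1, and by strong induction x_n = -6^n − 2·5^n for all n ≥ 1.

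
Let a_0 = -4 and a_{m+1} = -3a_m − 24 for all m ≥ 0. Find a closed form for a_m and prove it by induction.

Claim: a_m = 2·(-3)^m − 6.

Base case: a_0 = -4, and 2·(-3)^0 − 6 = 2 − 6 = -4.
Assume a_k = 2·(-3)^k − 6 for some k ≥ 0.
Then a_{k+1} = -3a_k − 24 = -3·(2·(-3)^k − 6) − 24 = -6·(-3)^k + 18 − 24 = 2·(-3)^{k+1} − 6.
This completes the inductive step, so a_m = 2·(-3)^m − 6 for all m ≥ 0.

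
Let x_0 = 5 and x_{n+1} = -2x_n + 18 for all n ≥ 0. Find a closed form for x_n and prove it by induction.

Claim: x_n = -(-2)^n + 6.

Base case: x_0 = 5, and -(-2)^0 + 6 = -1 + 6 = 5.
Assume x_k = -(-2)^k + 6 for some k ≥ 0.
Then x_{k+1} = -2x_k + 18 = -2·(-(-2)^k + 6) + 18 = 2·(-2)^k − 12 + 18 = -(-2)^{k+1} + 6.
So the formula holds for k+1, and by induction x_n = -(-2)^n + 6 for all n ≥ 0.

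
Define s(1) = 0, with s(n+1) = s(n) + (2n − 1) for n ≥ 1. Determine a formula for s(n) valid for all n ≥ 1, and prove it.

Claim: s(n) = n^2 − 2n + 1.

Base case: s(1) = 0, and 1^2 − 2·1 + 1 = 0.
Assume s(j) = j^2 − 2j + 1.
Then s(j+1) = s(j) + (2j − 1) = (j^2 − 2j + 1) + (2j − 1) = j^2,
and (j+1)^2 − 2·(j+1) + 1 = j^2.
Hence s(n) = n^2 − 2n + 1 for every n ≥ 1, by induction.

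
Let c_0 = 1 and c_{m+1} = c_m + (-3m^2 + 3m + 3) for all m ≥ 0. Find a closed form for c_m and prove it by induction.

Claim: c_m = -m^3 + 3m^2 + m + 1.

Base case: c_0 = 1, and -0^3 + 3·0^2 + 0 + 1 = 1.
Assume c_k = -k^3 + 3k^2 + k + 1.
Then c_{k+1} = c_k + (-3k^2 + 3k + 3) = (-k^3 + 3k^2 + k + 1) + (-3k^2 + 3k + 3) = -k^3 + 4k + 4,
and -(k+1)^3 + 3·(k+1)^2 + (k+1) + 1 = -k^3 + 4k + 4.
This completes the inductive step, so c_m = -m^3 + 3m^2 + m + 1 for all m ≥ 0.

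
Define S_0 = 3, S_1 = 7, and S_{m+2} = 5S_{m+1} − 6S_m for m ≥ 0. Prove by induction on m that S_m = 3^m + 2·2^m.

Base cases: S_0 = 3 and 3^0 + 2·2^0 = 3; S_1 = 7 and 3^1 + 2·2^1 = 7.
Assume S_j = 3^j + 2·2^j for all 0 ≤ j ≤ r, where r ≥ 1.
Then S_{r+1} = 5S_r − 6S_{r−1} = 5·(3^r + 2·2^r) − 6·(3^{r−1} + 2·2^{r−1}) = (5·3 − 6)3^{r−1} + 2·(5·2 − 6)2^{r−1} = 9·3^{r−1} + 8·2^{r−1} = 3^{r+1} + 2·2^{r+1}.
This completes the inductive step, so S_m = 3^m + 2·2^m for all m ≥ 0.

S_m = 3^m + 2·2^m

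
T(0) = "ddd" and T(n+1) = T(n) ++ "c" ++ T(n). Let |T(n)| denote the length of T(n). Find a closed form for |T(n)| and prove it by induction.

Claim: |T(n)| = 2^{n+2} − 1.

Base case: |T(0)| = 3, and 2^{0+2} − 1 = 3.
Assume |T(k)| = 2^{k+2} − 1.
Then |T(k+1)| = |T(k)| + 1 + |T(k)| = 2|T(k)| + 1 = 2(2^{k+2} − 1) + 1 = 2^{k+3} − 2 + 1 = 2^{k+3} − 1.
By induction, |T(n)| = 2^{n+2} − 1 for all n ≥ 0.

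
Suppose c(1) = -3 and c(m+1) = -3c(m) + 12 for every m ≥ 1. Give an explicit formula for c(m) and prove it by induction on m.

Claim: c(m) = 2·(-3)^m + 3.

Base case: c(1) = -3, and 2·(-3)^1 + 3 = -6 + 3 = -3.
Assume c(k) = 2·(-3)^k + 3 for some k ≥ 1.
Then c(k+1) = -3c(k) + 12 = -3·(2·(-3)^k + 3) + 12 = -6·(-3)^k − 9 + 12 = 2·(-3)^{k+1} + 3.
Hence c(m) = 2·(-3)^m + 3 for every m ≥ 1, by induction.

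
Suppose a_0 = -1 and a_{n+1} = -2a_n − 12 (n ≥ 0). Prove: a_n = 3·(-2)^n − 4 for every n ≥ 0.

Base case: a_0 = -1, and 3·(-2)^0 − 4 = 3 − 4 = -1.
Assume a_r = 3·(-2)^r − 4 for some r ≥ 0.
Then a_{r+1} = -2a_r − 12 = -2·(3·(-2)^r − 4) − 12 = -6·(-2)^r + 8 − 12 = 3·(-2)^{r+1} − 4.
By induction, a_n = 3·(-2)^n − 4 for all n ≥ 0.

a_n = 3·(-2)^n − 4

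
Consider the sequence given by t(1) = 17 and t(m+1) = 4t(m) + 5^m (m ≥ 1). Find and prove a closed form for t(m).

Claim: t(m) = 3·4^m + 5^m.

Base case: t(1) = 17, and 3·4^1 + 5^1 = 12 + 5 = 17.
Assume t(j) = 3·4^j + 5^j for some j ≥ 1.
Then t(j+1) = 4t(j) + 5^j = 4·(3·4^j + 5^j) + 5^j = 3·4^{j+1} + 4·5^j + 5^j = 3·4^{j+1} + 5·5^j = 3·4^{j+1} + 5^{j+1}.
By induction, t(m) = 3·4^m + 5^m for all m ≥ 1.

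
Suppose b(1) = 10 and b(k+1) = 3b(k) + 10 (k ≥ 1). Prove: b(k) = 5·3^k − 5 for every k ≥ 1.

Base case: b(1) = 10, and 5·3^1 − 5 = 15 − 5 = 10.
Assume b(m) = 5·3^m − 5 for some m ≥ 1.
Then b(m+1) = 3b(m) + 10 = 3·(5·3^m − 5) + 10 = 15·3^m − 15 + 10 = 5·3^{m+1} − 5.
This completes the inductive step, so b(k) = 5·3^k − 5 for all k ≥ 1.

b(k) = 5·3^k − 5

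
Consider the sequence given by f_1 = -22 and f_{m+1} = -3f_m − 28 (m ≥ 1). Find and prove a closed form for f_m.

Claim: f_m = 5·(-3)^m − 7.

Base case: f_1 = -22, and 5·(-3)^1 − 7 = -15 − 7 = -22.
Assume f_k = 5·(-3)^k − 7 for some k ≥ 1.
Then f_{k+1} = -3f_k − 28 = -3·(5·(-3)^k − 7) − 28 = -15·(-3)^k + 21 − 28 = 5·(-3)^{k+1} − 7.
By induction, f_m = 5·(-3)^m − 7 for all m ≥ 1.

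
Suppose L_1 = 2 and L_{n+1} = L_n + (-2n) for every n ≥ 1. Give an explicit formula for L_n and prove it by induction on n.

Claim: L_n = -n^2 + n + 2.

Base case: L_1 = 2, and -1^2 + 1 + 2 = 2.
Assume L_j = -j^2 + j + 2.
Then L_{j+1} = L_j + (-2j) = (-j^2 + j + 2) + (-2j) = -j^2 − j + 2,
and -(j+1)^2 + (j+1) + 2 = -j^2 − j + 2.
Hence L_n = -n^2 + n + 2 for every n ≥ 1, by induction.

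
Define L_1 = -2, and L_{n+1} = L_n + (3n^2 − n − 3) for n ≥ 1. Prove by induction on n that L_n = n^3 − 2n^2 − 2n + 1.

Base case: L_1 = -2, and 1^3 − 2·1^2 − 2·1 + 1 = -2.
Assume L_m = m^3 − 2m^2 − 2m + 1.
Then L_{m+1} = L_m + (3m^2 − m − 3) = (m^3 − 2m^2 − 2m + 1) + (3m^2 − m − 3) = m^3 + m^2 − 3m − 2,
and (m+1)^3 − 2·(m+1)^2 − 2·(m+1) + 1 = m^3 + m^2 − 3m − 2.
Hence L_n = n^3 − 2n^2 − 2n + 1 for every n ≥ 1, by induction.

L_n = n^3 − 2n^2 − 2n + 1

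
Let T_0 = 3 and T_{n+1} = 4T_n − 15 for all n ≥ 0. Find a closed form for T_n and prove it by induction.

Claim: T_n = -2·4^n + 5.

Base case: T_0 = 3, and -2·4^0 + 5 = -2 + 5 = 3.
Assume T_m = -2·4^m + 5 for some m ≥ 0.
Then T_{m+1} = 4T_m − 15 = 4·(-2·4^m + 5) − 15 = -8·4^m + 20 − 15 = -2·4^{m+1} + 5.
Hence T_n = -2·4^n + 5 for every n ≥ 0, by induction.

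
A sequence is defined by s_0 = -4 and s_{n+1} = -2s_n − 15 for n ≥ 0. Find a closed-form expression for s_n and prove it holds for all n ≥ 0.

Claim: s_n = (-2)^n − 5.

Base case: s_0 = -4, and (-2)^0 − 5 = 1 − 5 = -4.
Assume s_m = (-2)^m − 5 for some m ≥ 0.
Then s_{m+1} = -2s_m − 15 = -2·((-2)^m − 5) − 15 = -2·(-2)^m + 10 − 15 = (-2)^{m+1} − 5.
Hence s_n = (-2)^n − 5 for every n ≥ 0, by induction.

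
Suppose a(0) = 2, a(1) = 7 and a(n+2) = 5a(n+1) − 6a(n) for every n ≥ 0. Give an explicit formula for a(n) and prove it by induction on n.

Claim: a(n) = 3·3^n − 2^n.

Base cases: a(0) = 2 and 3·3^0 − 2^0 = 2; a(1) = 7 and 3·3^1 − 2^1 = 7.
Assume a(i) = 3·3^i − 2^i for all 0 ≤ i ≤ j, where j ≥ 1.
Then a(j+1) = 5a(j) − 6a(j−1) = 5·(3·3^j − 2^j) − 6·(3·3^{j−1} − 2^{j−1}) = 3·(5·3 − 6)3^{j−1} − (5·2 − 6)2^{j−1} = 27·3^{j−1} − 4·2^{j−1} = 3·3^{j+1} − 2^{j+1}.
So the formula holds for j+1, and by strong induction a(n) = 3·3^n − 2^n for all n ≥ 0.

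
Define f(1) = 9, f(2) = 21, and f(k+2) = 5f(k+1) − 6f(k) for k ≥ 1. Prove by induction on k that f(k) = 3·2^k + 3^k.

Base cases: f(1) = 9 and 3·2^1 + 3^1 = 9; f(2) = 21 and 3·2^2 + 3^2 = 21.
Assume f(j) = 3·2^j + 3^j for all 1 ≤ j ≤ m, where m ≥ 2.
Then f(m+1) = 5f(m) − 6f(m−1) = 5·(3·2^m + 3^m) − 6·(3·2^{m−1} + 3^{m−1}) = 3·(5·2 − 6)2^{m−1} + (5·3 − 6)3^{m−1} = 12·2^{m−1} + 9·3^{m−1} = 3·2^{m+1} + 3^{m+1}.
This completes the inductive step, so f(k) = 3·2^k + 3^k for all k ≥ 1.

f(k) = 3·2^k + 3^k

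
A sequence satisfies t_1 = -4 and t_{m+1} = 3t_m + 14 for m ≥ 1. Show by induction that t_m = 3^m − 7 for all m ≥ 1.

Base case: t_1 = -4, and 3^1 − 7 = 3 − 7 = -4.
Assume t_k = 3^k − 7 for some k ≥ 1.
Then t_{k+1} = 3t_k + 14 = 3·(3^k − 7) + 14 = 3^{k+1} − 21 + 14 = 3^{k+1} − 7.
By induction, t_m = 3^m − 7 for all m ≥ 1.

t_m = 3^m − 7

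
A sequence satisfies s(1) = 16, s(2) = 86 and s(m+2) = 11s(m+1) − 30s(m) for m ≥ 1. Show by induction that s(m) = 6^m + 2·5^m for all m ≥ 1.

Base cases: s(1) = 16 and 6^1 + 2·5^1 = 16; s(2) = 86 and 6^2 + 2·5^2 = 86.
Assume s(j) = 6^j + 2·5^j for all 1 ≤ j ≤ k, where k ≥ 2.
Then s(k+1) = 11s(k) − 30s(k−1) = 11·(6^k + 2·5^k) − 30·(6^{k−1} + 2·5^{k−1}) = (11·6 − 30)6^{k−1} + 2·(11·5 − 30)5^{k−1} = 36·6^{k−1} + 50·5^{k−1} = 6^{k+1} + 2·5^{k+1}.
This completes the inductive step, so s(m) = 6^m + 2·5^m for all m ≥ 1.

s(m) = 6^m + 2·5^m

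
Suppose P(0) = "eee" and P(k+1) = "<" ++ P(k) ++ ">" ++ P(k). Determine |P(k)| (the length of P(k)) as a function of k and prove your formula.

Claim: |P(k)| = 5·2^k − 2.

Base case: |P(0)| = 3, and 5·2^0 − 2 = 3.
Assume |P(j)| = 5·2^j − 2.
Then |P(j+1)| = 1 + |P(j)| + 1 + |P(j)| = 2|P(j)| + 2 = 2(5·2^j − 2) + 2 = 5·2^{j+1} − 4 + 2 = 5·2^{j+1} − 2.
This completes the inductive step, so |P(k)| = 5·2^k − 2 for all k ≥ 0.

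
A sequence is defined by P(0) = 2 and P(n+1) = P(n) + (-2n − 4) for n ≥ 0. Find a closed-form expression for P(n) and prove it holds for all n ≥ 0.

Claim: P(n) = -n^2 − 3n + 2.

Base case: P(0) = 2, and -0^2 − 3·0 + 2 = 2.
Assume P(r) = -r^2 − 3r + 2.
Then P(r+1) = P(r) + (-2r − 4) = (-r^2 − 3r + 2) + (-2r − 4) = -r^2 − 5r − 2,
and -(r+1)^2 − 3·(r+1) + 2 = -r^2 − 5r − 2.
Hence P(n) = -n^2 − 3n + 2 for every n ≥ 0, by induction.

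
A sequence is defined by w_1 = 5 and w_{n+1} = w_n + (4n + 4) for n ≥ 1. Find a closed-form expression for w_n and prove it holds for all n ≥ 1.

Claim: w_n = 2n^2 + 2n + 1.

Base case: w_1 = 5, and 2·1^2 + 2·1 + 1 = 5.
Assume w_j = 2j^2 + 2j + 1.
Then w_{j+1} = w_j + (4j + 4) = (2j^2 + 2j + 1) + (4j + 4) = 2j^2 + 6j + 5,
and 2·(j+1)^2 + 2·(j+1) + 1 = 2j^2 + 6j + 5.
Hence w_n = 2n^2 + 2n + 1 for every n ≥ 1, by induction.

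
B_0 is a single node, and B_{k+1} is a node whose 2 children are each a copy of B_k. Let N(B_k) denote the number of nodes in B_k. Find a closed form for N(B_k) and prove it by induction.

Claim: N(B_k) = 2^{k+1} − 1.

Base case: N(B_0) = 1, and 2^{0+1} − 1 = 1.
Assume N(B_j) = 2^{j+1} − 1.
Then N(B_{j+1}) = 1 + 2N(B_j) = 1 + 2(2^{j+1} − 1) = 2^{j+2} − 2 + 1 = 2^{j+2} − 1.
By induction, N(B_k) = 2^{k+1} − 1 for all k ≥ 0.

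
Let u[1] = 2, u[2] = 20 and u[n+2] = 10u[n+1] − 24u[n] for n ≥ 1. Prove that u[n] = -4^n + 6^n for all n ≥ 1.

Base cases: u[1] = 2 and -4^1 + 6^1 = 2; u[2] = 20 and -4^2 + 6^2 = 20.
Assume u[j] = -4^j + 6^j for all 1 ≤ j ≤ m, where m ≥ 2.
Then u[m+1] = 10u[m] − 24u[m−1] = 10·(-4^m + 6^m) − 24·(-4^{m−1} + 6^{m−1}) = -(10·4 − 24)4^{m−1} + (10·6 − 24)6^{m−1} = -16·4^{m−1} + 36·6^{m−1} = -4^{m+1} + 6^{m+1}.
This completes the inductive step, so u[n] = -4^n + 6^n for all n ≥ 1.

u[n] = -4^n + 6^n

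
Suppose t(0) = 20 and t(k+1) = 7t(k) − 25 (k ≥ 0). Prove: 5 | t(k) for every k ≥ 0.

Base case: t(0) = 20 = 5·4, so 5 | t(0).
Assume 5 | t(j), so t(j) = 5s for some integer s.
Then t(j+1) = 7t(j) − 25 = 7·(5s) − 25 = 5(7s − 5), so 5 | t(j+1).
By induction, 5 | t(k) for all k ≥ 0.

5 | t(k)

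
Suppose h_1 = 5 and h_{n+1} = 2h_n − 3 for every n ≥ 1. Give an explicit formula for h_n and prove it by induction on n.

Claim: h_n = 2^n + 3.

Base case: h_1 = 5, and 2^1 + 3 = 2 + 3 = 5.
Assume h_j = 2^j + 3 for some j ≥ 1.
Then h_{j+1} = 2h_j − 3 = 2·(2^j + 3) − 3 = 2^{j+1} + 6 − 3 = 2^{j+1} + 3.
This completes the inductive step, so h_n = 2^n + 3 for all n ≥ 1.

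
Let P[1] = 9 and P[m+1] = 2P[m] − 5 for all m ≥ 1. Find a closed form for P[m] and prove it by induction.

Claim: P[m] = 2^{m+1} + 5.

Base case: P[1] = 9, and 2^{1+1} + 5 = 4 + 5 = 9.
Assume P[k] = 2^{k+1} + 5 for some k ≥ 1.
Then P[k+1] = 2P[k] − 5 = 2·(2^{k+1} + 5) − 5 = 2^{k+2} + 10 − 5 = 2^{k+2} + 5.
This completes the inductive step, so P[m] = 2^{m+1} + 5 for all m ≥ 1.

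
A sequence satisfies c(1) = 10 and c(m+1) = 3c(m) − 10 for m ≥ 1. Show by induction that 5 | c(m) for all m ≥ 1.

Base case: c(1) = 10 = 5·2, so 5 | c(1).
Assume 5 | c(j), so c(j) = 5t for some integer t.
Then c(j+1) = 3c(j) − 10 = 3·(5t) − 10 = 5(3t − 2), so 5 | c(j+1).
Hence 5 | c(m) for every m ≥ 1, by induction.

5 | c(m)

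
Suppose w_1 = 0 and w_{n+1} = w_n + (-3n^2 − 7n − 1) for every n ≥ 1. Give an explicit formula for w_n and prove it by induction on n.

Claim: w_n = -n^3 − 2n^2 + 2n + 1.

Base case: w_1 = 0, and -1^3 − 2·1^2 + 2·1 + 1 = 0.
Assume w_j = -j^3 − 2j^2 + 2j + 1.
Then w_{j+1} = w_j + (-3j^2 − 7j − 1) = (-j^3 − 2j^2 + 2j + 1) + (-3j^2 − 7j − 1) = -j^3 − 5j^2 − 5j,
and -(j+1)^3 − 2·(j+1)^2 + 2·(j+1) + 1 = -j^3 − 5j^2 − 5j.
By induction, w_n = -n^3 − 2n^2 + 2n + 1 for all n ≥ 1.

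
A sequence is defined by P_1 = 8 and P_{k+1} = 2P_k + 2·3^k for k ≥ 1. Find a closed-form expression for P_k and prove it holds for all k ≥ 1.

Claim: P_k = 2^k + 2·3^k.

Base case: P_1 = 8, and 2^1 + 2·3^1 = 2 + 6 = 8.
Assume P_r = 2^r + 2·3^r for some r ≥ 1.
Then P_{r+1} = 2P_r + 2·3^r = 2·(2^r + 2·3^r) + 2·3^r = 2^{r+1} + 4·3^r + 2·3^r = 2^{r+1} + 6·3^r = 2^{r+1} + 2·3^{r+1}.
This completes the inductive step, so P_k = 2^k + 2·3^k for all k ≥ 1.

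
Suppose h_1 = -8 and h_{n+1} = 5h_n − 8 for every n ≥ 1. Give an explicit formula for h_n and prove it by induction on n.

Claim: h_n = -2·5^n + 2.

Base case: h_1 = -8, and -2·5^1 + 2 = -10 + 2 = -8.
Assume h_j = -2·5^j + 2 for some j ≥ 1.
Then h_{j+1} = 5h_j − 8 = 5·(-2·5^j + 2) − 8 = -10·5^j + 10 − 8 = -2·5^{j+1} + 2.
This completes the inductive step, so h_n = -2·5^n + 2 for all n ≥ 1.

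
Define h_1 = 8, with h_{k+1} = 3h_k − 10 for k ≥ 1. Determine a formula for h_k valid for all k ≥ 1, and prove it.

Claim: h_k = 3^k + 5.

Base case: h_1 = 8, and 3^1 + 5 = 3 + 5 = 8.
Assume h_m = 3^m + 5 for some m ≥ 1.
Then h_{m+1} = 3h_m − 10 = 3·(3^m + 5) − 10 = 3^{m+1} + 15 − 10 = 3^{m+1} + 5.
By induction, h_k = 3^k + 5 for all k ≥ 1.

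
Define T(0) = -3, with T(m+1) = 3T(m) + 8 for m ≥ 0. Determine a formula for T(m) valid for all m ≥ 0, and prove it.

Claim: T(m) = 3^m − 4.

Base case: T(0) = -3, and 3^0 − 4 = 1 − 4 = -3.
Assume T(k) = 3^k − 4 for some k ≥ 0.
Then T(k+1) = 3T(k) + 8 = 3·(3^k − 4) + 8 = 3^{k+1} − 12 + 8 = 3^{k+1} − 4.
This completes the inductive step, so T(m) = 3^m − 4 for all m ≥ 0.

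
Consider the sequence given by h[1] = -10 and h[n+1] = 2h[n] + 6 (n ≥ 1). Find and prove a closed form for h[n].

Claim: h[n] = -2^{n+1} − 6.

Base case: h[1] = -10, and -2^{1+1} − 6 = -4 − 6 = -10.
Assume h[m] = -2^{m+1} − 6 for some m ≥ 1.
Then h[m+1] = 2h[m] + 6 = 2·(-2^{m+1} − 6) + 6 = -2^{m+2} − 12 + 6 = -2^{m+2} − 6.
This completes the inductive step, so h[n] = -2^{n+1} − 6 for all n ≥ 1.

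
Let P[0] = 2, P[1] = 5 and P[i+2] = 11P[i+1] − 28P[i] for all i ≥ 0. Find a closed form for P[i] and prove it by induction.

Claim: P[i] = 3·4^i − 7^i.

Base cases: P[0] = 2 and 3·4^0 − 7^0 = 2; P[1] = 5 and 3·4^1 − 7^1 = 5.
Assume P[j] = 3·4^j − 7^j for all 0 ≤ j ≤ r, where r ≥ 1.
Then P[r+1] = 11P[r] − 28P[r−1] = 11·(3·4^r − 7^r) − 28·(3·4^{r−1} − 7^{r−1}) = 3·(11·4 − 28)4^{r−1} − (11·7 − 28)7^{r−1} = 48·4^{r−1} − 49·7^{r−1} = 3·4^{r+1} − 7^{r+1}.
Hence P[i] = 3·4^i − 7^i for every i ≥ 0, by strong induction.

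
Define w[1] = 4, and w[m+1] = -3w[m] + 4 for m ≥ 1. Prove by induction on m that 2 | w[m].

Base case: w[1] = 4 = 2·2, so 2 | w[1].
Assume 2 | w[j], so w[j] = 2t for some integer t.
Then w[j+1] = -3w[j] + 4 = -3·(2t) + 4 = 2(-3t + 2), so 2 | w[j+1].
This completes the inductive step, so 2 | w[m] for all m ≥ 1.

2 | w[m]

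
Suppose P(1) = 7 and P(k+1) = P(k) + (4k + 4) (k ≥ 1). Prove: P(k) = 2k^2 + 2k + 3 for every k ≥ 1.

Base case: P(1) = 7, and 2·1^2 + 2·1 + 3 = 7.
Assume P(j) = 2j^2 + 2j + 3.
Then P(j+1) = P(j) + (4j + 4) = (2j^2 + 2j + 3) + (4j + 4) = 2j^2 + 6j + 7,
and 2·(j+1)^2 + 2·(j+1) + 3 = 2j^2 + 6j + 7.
Hence P(k) = 2k^2 + 2k + 3 for every k ≥ 1, by induction.

P(k) = 2k^2 + 2k + 3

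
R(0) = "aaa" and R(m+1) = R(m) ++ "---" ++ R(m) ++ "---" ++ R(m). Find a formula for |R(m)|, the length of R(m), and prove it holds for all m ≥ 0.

Claim: |R(m)| = 6·3^m − 3.

Base case: |R(0)| = 3, and 6·3^0 − 3 = 3.
Assume |R(r)| = 6·3^r − 3.
Then |R(r+1)| = 3|R(r)| + 6 = 3(6·3^r − 3) + 6 = 6·3^{r+1} − 9 + 6 = 6·3^{r+1} − 3.
This completes the inductive step, so |R(m)| = 6·3^m − 3 for all m ≥ 0.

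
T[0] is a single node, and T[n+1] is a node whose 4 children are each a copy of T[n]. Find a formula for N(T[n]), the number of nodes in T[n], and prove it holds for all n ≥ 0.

Claim: N(T[n]) = (4^{n+1} − 1)/3.

Base case: N(T[0]) = 1, and (4^{0+1} − 1)/3 = 1.
Assume N(T[k]) = (4^{k+1} − 1)/3.
Then N(T[k+1]) = 1 + 4N(T[k]) = 1 + 4·(4^{k+1} − 1)/3 = 1 + (4^{k+2} − 4)/3 = (3 + 4^{k+2} − 4)/3 = (4^{k+2} − 1)/3.
This completes the inductive step, so N(T[n]) = (4^{n+1} − 1)/3 for all n ≥ 0.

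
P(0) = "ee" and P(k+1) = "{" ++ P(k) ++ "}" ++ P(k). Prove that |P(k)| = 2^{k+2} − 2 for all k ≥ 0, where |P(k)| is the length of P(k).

Base case: |P(0)| = 2, and 2^{0+2} − 2 = 2.
Assume |P(m)| = 2^{m+2} − 2.
Then |P(m+1)| = 1 + |P(m)| + 1 + |P(m)| = 2|P(m)| + 2 = 2(2^{m+2} − 2) + 2 = 2^{m+3} − 4 + 2 = 2^{m+3} − 2.
This completes the inductive step, so |P(k)| = 2^{k+2} − 2 for all k ≥ 0.

|P(k)| = 2^{k+2} − 2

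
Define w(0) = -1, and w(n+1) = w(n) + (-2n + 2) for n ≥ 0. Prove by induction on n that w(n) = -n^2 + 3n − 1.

Base case: w(0) = -1, and -0^2 + 3·0 − 1 = -1.
Assume w(k) = -k^2 + 3k − 1.
Then w(k+1) = w(k) + (-2k + 2) = (-k^2 + 3k − 1) + (-2k + 2) = -k^2 + k + 1,
and -(k+1)^2 + 3·(k+1) − 1 = -k^2 + k + 1.
This completes the inductive step, so w(n) = -n^2 + 3n − 1 for all n ≥ 0.

w(n) = -n^2 + 3n − 1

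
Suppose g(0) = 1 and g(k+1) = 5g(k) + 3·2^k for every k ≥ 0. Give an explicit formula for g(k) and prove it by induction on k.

Claim: g(k) = 2·5^k − 2^k.

Base case: g(0) = 1, and 2·5^0 − 2^0 = 2 − 1 = 1.
Assume g(r) = 2·5^r − 2^r for some r ≥ 0.
Then g(r+1) = 5g(r) + 3·2^r = 5·(2·5^r − 2^r) + 3·2^r = 2·5^{r+1} − 5·2^r + 3·2^r = 2·5^{r+1} − 2·2^r = 2·5^{r+1} − 2^{r+1}.
This completes the inductive step, so g(k) = 2·5^k − 2^k for all k ≥ 0.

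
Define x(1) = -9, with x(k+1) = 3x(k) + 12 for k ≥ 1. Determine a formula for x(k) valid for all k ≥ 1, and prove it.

Claim: x(k) = -3^k − 6.

Base case: x(1) = -9, and -3^1 − 6 = -3 − 6 = -9.
Assume x(m) = -3^m − 6 for some m ≥ 1.
Then x(m+1) = 3x(m) + 12 = 3·(-3^m − 6) + 12 = -3^{m+1} − 18 + 12 = -3^{m+1} − 6.
Hence x(k) = -3^k − 6 for every k ≥ 1, by induction.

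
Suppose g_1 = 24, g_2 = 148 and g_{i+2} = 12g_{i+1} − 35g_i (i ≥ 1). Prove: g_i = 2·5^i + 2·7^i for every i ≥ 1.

Base cases: g_1 = 24 and 2·5^1 + 2·7^1 = 24; g_2 = 148 and 2·5^2 + 2·7^2 = 148.
Assume g_j = 2·5^j + 2·7^j for all 1 ≤ j ≤ k, where k ≥ 2.
Then g_{k+1} = 12g_k − 35g_{k−1} = 12·(2·5^k + 2·7^k) − 35·(2·5^{k−1} + 2·7^{k−1}) = 2·(12·5 − 35)5^{k−1} + 2·(12·7 − 35)7^{k−1} = 50·5^{k−1} + 98·7^{k−1} = 2·5^{k+1} + 2·7^{k+1}.
So the formula holds for k+1, and by strong induction g_i = 2·5^i + 2·7^i for all i ≥ 1.

g_i = 2·5^i + 2·7^i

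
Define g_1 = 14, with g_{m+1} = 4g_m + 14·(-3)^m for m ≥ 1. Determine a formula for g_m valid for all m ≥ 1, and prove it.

Claim: g_m = 2·4^m − 2·(-3)^m.

Base case: g_1 = 14, and 2·4^1 − 2·(-3)^1 = 8 + 6 = 14.
Assume g_j = 2·4^j − 2·(-3)^j for some j ≥ 1.
Then g_{j+1} = 4g_j + 14·(-3)^j = 4·(2·4^j − 2·(-3)^j) + 14·(-3)^j = 2·4^{j+1} − 8·(-3)^j + 14·(-3)^j = 2·4^{j+1} + 6·(-3)^j = 2·4^{j+1} − 2·(-3)^{j+1}.
So the formula holds for j+1, and by induction g_m = 2·4^m − 2·(-3)^m for all m ≥ 1.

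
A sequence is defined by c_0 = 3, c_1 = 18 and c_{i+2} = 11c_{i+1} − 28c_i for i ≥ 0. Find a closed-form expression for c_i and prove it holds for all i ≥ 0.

Claim: c_i = 4^i + 2·7^i.

Base cases: c_0 = 3 and 4^0 + 2·7^0 = 3; c_1 = 18 and 4^1 + 2·7^1 = 18.
Assume c_t = 4^t + 2·7^t for all 0 ≤ t ≤ j, where j ≥ 1.
Then c_{j+1} = 11c_j − 28c_{j−1} = 11·(4^j + 2·7^j) − 28·(4^{j−1} + 2·7^{j−1}) = (11·4 − 28)4^{j−1} + 2·(11·7 − 28)7^{j−1} = 16·4^{j−1} + 98·7^{j−1} = 4^{j+1} + 2·7^{j+1}.
This completes the inductive step, so c_i = 4^i + 2·7^i for all i ≥ 0.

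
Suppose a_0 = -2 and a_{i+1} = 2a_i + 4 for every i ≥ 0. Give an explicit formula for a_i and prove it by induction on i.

Claim: a_i = 2^{i+1} − 4.

Base case: a_0 = -2, and 2^{0+1} − 4 = 2 − 4 = -2.
Assume a_j = 2^{j+1} − 4 for some j ≥ 0.
Then a_{j+1} = 2a_j + 4 = 2·(2^{j+1} − 4) + 4 = 2^{j+2} − 8 + 4 = 2^{j+2} − 4.
By induction, a_i = 2^{i+1} − 4 for all i ≥ 0.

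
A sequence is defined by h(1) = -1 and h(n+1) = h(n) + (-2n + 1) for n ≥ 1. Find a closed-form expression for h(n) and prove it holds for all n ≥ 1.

Claim: h(n) = -n^2 + 2n − 2.

Base case: h(1) = -1, and -1^2 + 2·1 − 2 = -1.
Assume h(k) = -k^2 + 2k − 2.
Then h(k+1) = h(k) + (-2k + 1) = (-k^2 + 2k − 2) + (-2k + 1) = -k^2 − 1,
and -(k+1)^2 + 2·(k+1) − 2 = -k^2 − 1.
Hence h(n) = -n^2 + 2n − 2 for every n ≥ 1, by induction.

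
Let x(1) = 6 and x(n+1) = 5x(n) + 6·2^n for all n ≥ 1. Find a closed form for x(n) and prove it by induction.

Claim: x(n) = 2·5^n − 2·2^n.

Base case: x(1) = 6, and 2·5^1 − 2·2^1 = 10 − 4 = 6.
Assume x(m) = 2·5^m − 2·2^m for some m ≥ 1.
Then x(m+1) = 5x(m) + 6·2^m = 5·(2·5^m − 2·2^m) + 6·2^m = 2·5^{m+1} − 10·2^m + 6·2^m = 2·5^{m+1} − 4·2^m = 2·5^{m+1} − 2·2^{m+1}.
So the formula holds for m+1, and by induction x(n) = 2·5^n − 2·2^n for all n ≥ 1.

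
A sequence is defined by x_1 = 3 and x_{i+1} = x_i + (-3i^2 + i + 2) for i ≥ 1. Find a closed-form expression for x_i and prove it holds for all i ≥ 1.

Claim: x_i = -i^3 + 2i^2 + i + 1.

Base case: x_1 = 3, and -1^3 + 2·1^2 + 1 + 1 = 3.
Assume x_j = -j^3 + 2j^2 + j + 1.
Then x_{j+1} = x_j + (-3j^2 + j + 2) = (-j^3 + 2j^2 + j + 1) + (-3j^2 + j + 2) = -j^3 − j^2 + 2j + 3,
and -(j+1)^3 + 2·(j+1)^2 + (j+1) + 1 = -j^3 − j^2 + 2j + 3.
Hence x_i = -i^3 + 2i^2 + i + 1 for every i ≥ 1, by induction.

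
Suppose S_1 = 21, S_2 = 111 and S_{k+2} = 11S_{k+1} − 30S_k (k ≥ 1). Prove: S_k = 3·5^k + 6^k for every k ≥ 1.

Base cases: S_1 = 21 and 3·5^1 + 6^1 = 21; S_2 = 111 and 3·5^2 + 6^2 = 111.
Assume S_j = 3·5^j + 6^j for all 1 ≤ j ≤ m, where m ≥ 2.
Then S_{m+1} = 11S_m − 30S_{m−1} = 11·(3·5^m + 6^m) − 30·(3·5^{m−1} + 6^{m−1}) = 3·(11·5 − 30)5^{m−1} + (11·6 − 30)6^{m−1} = 75·5^{m−1} + 36·6^{m−1} = 3·5^{m+1} + 6^{m+1}.
So the formula holds for m+1, and by strong induction S_k = 3·5^k + 6^k for all k ≥ 1.

S_k = 3·5^k + 6^k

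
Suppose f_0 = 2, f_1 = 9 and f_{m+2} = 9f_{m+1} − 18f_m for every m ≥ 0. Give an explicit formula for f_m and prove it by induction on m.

Claim: f_m = 3^m + 6^m.

Base cases: f_0 = 2 and 3^0 + 6^0 = 2; f_1 = 9 and 3^1 + 6^1 = 9.
Assume f_i = 3^i + 6^i for all 0 ≤ i ≤ j, where j ≥ 1.
Then f_{j+1} = 9f_j − 18f_{j−1} = 9·(3^j + 6^j) − 18·(3^{j−1} + 6^{j−1}) = (9·3 − 18)3^{j−1} + (9·6 − 18)6^{j−1} = 9·3^{j−1} + 36·6^{j−1} = 3^{j+1} + 6^{j+1}.
Hence f_m = 3^m + 6^m for every m ≥ 0, by strong induction.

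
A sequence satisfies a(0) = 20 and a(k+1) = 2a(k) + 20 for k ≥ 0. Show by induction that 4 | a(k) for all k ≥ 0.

Base case: a(0) = 20 = 4·5, so 4 | a(0).
Assume 4 | a(m), so a(m) = 4t for some integer t.
Then a(m+1) = 2a(m) + 20 = 2·(4t) + 20 = 4(2t + 5), so 4 | a(m+1).
Hence 4 | a(k) for every k ≥ 0, by induction.

4 | a(k)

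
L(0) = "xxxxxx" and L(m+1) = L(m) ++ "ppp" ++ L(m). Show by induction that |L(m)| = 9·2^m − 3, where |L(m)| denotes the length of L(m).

Base case: |L(0)| = 6, and 9·2^0 − 3 = 6.
Assume |L(k)| = 9·2^k − 3.
Then |L(k+1)| = |L(k)| + 3 + |L(k)| = 2|L(k)| + 3 = 2(9·2^k − 3) + 3 = 9·2^{k+1} − 6 + 3 = 9·2^{k+1} − 3.
By induction, |L(m)| = 9·2^m − 3 for all m ≥ 0.

|L(m)| = 9·2^m − 3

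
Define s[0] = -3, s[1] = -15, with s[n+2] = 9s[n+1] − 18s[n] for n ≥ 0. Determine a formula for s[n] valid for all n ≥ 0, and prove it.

Claim: s[n] = -3^n − 2·6^n.

Base cases: s[0] = -3 and -3^0 − 2·6^0 = -3; s[1] = -15 and -3^1 − 2·6^1 = -15.
Assume s[j] = -3^j − 2·6^j for all 0 ≤ j ≤ r, where r ≥ 1.
Then s[r+1] = 9s[r] − 18s[r−1] = 9·(-3^r − 2·6^r) − 18·(-3^{r−1} − 2·6^{r−1}) = -(9·3 − 18)3^{r−1} − 2·(9·6 − 18)6^{r−1} = -9·3^{r−1} − 72·6^{r−1} = -3^{r+1} − 2·6^{r+1}.
Hence s[n] = -3^n − 2·6^n for every n ≥ 0, by strong induction.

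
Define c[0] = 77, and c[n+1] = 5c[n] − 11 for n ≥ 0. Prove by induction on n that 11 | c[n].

Base case: c[0] = 77 = 11·7, so 11 | c[0].
Assume 11 | c[k], so c[k] = 11t for some integer t.
Then c[k+1] = 5c[k] − 11 = 5·(11t) − 11 = 11(5t − 1), so 11 | c[k+1].
Hence 11 | c[n] for every n ≥ 0, by induction.

11 | c[n]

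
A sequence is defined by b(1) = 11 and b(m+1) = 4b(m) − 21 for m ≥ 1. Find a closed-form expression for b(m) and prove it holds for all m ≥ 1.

Claim: b(m) = 4^m + 7.

Base case: b(1) = 11, and 4^1 + 7 = 4 + 7 = 11.
Assume b(r) = 4^r + 7 for some r ≥ 1.
Then b(r+1) = 4b(r) − 21 = 4·(4^r + 7) − 21 = 4^{r+1} + 28 − 21 = 4^{r+1} + 7.
Hence b(m) = 4^m + 7 for every m ≥ 1, by induction.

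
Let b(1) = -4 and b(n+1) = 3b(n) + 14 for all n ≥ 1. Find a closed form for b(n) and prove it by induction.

Claim: b(n) = 3^n − 7.

Base case: b(1) = -4, and 3^1 − 7 = 3 − 7 = -4.
Assume b(k) = 3^k − 7 for some k ≥ 1.
Then b(k+1) = 3b(k) + 14 = 3·(3^k − 7) + 14 = 3^{k+1} − 21 + 14 = 3^{k+1} − 7.
Hence b(n) = 3^n − 7 for every n ≥ 1, by induction.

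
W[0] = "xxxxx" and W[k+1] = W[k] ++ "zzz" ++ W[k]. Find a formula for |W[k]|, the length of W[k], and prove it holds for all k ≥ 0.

Claim: |W[k]| = 2^{k+3} − 3.

Base case: |W[0]| = 5, and 2^{0+3} − 3 = 5.
Assume |W[j]| = 2^{j+3} − 3.
Then |W[j+1]| = |W[j]| + 3 + |W[j]| = 2|W[j]| + 3 = 2(2^{j+3} − 3) + 3 = 2^{j+1+3} − 6 + 3 = 2^{j+1+3} − 3.
Hence |W[k]| = 2^{k+3} − 3 for every k ≥ 0, by induction.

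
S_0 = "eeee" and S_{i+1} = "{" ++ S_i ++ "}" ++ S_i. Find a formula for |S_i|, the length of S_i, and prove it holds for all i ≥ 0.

Claim: |S_i| = 6·2^i − 2.

Base case: |S_0| = 4, and 6·2^0 − 2 = 4.
Assume |S_j| = 6·2^j − 2.
Then |S_{j+1}| = 1 + |S_j| + 1 + |S_j| = 2|S_j| + 2 = 2(6·2^j − 2) + 2 = 6·2^{j+1} − 4 + 2 = 6·2^{j+1} − 2.
This completes the inductive step, so |S_i| = 6·2^i − 2 for all i ≥ 0.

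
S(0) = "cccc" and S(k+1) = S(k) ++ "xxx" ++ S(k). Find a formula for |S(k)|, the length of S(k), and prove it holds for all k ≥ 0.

Claim: |S(k)| = 7·2^k − 3.

Base case: |S(0)| = 4, and 7·2^0 − 3 = 4.
Assume |S(m)| = 7·2^m − 3.
Then |S(m+1)| = |S(m)| + 3 + |S(m)| = 2|S(m)| + 3 = 2(7·2^m − 3) + 3 = 7·2^{m+1} − 6 + 3 = 7·2^{m+1} − 3.
By induction, |S(k)| = 7·2^k − 3 for all k ≥ 0.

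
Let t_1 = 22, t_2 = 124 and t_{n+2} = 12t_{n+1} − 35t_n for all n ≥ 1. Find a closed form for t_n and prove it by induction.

Claim: t_n = 3·5^n + 7^n.

Base cases: t_1 = 22 and 3·5^1 + 7^1 = 22; t_2 = 124 and 3·5^2 + 7^2 = 124.
Assume t_j = 3·5^j + 7^j for all 1 ≤ j ≤ k, where k ≥ 2.
Then t_{k+1} = 12t_k − 35t_{k−1} = 12·(3·5^k + 7^k) − 35·(3·5^{k−1} + 7^{k−1}) = 3·(12·5 − 35)5^{k−1} + (12·7 − 35)7^{k−1} = 75·5^{k−1} + 49·7^{k−1} = 3·5^{k+1} + 7^{k+1}.
So the formula holds for k+1, and by strong induction t_n = 3·5^n + 7^n for all n ≥ 1.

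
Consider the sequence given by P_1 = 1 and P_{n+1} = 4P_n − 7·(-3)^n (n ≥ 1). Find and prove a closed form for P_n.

Claim: P_n = 4^n + (-3)^n.

Base case: P_1 = 1, and 4^1 + (-3)^1 = 4 − 3 = 1.
Assume P_r = 4^r + (-3)^r for some r ≥ 1.
Then P_{r+1} = 4P_r − 7·(-3)^r = 4·(4^r + (-3)^r) − 7·(-3)^r = 4^{r+1} + 4·(-3)^r − 7·(-3)^r = 4^{r+1} − 3·(-3)^r = 4^{r+1} + (-3)^{r+1}.
Hence P_n = 4^n + (-3)^n for every n ≥ 1, by induction.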